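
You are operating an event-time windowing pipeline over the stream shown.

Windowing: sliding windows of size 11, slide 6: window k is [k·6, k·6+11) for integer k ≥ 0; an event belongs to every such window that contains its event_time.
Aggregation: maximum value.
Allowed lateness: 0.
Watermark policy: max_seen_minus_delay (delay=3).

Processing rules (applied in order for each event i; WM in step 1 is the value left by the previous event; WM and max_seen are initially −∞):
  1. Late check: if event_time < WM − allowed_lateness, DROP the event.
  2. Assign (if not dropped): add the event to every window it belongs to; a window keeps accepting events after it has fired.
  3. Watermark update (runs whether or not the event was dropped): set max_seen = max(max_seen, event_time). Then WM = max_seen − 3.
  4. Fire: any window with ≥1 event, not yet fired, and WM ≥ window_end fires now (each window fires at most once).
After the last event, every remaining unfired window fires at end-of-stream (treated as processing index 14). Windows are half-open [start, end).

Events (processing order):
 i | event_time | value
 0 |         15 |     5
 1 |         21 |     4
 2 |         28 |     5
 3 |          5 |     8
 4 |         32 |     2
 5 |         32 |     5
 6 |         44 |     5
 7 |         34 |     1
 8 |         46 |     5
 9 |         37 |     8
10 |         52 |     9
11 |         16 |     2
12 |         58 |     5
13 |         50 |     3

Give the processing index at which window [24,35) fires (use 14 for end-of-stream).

6

i=0 t=15 v=5: → [12,23),[6,17); WM=12
i=1 t=21 v=4: → [18,29),[12,23); WM=18; [6,17) fires=5
i=2 t=28 v=5: → [24,35),[18,29); WM=25; [12,23) fires=5
i=3 t=5 v=8: DROP (t<25-0); WM=25
i=4 t=32 v=2: → [30,41),[24,35); WM=29; [18,29) fires=5
i=5 t=32 v=5: → [30,41),[24,35); WM=29
i=6 t=44 v=5: → [42,53),[36,47); WM=41; [24,35) fires=5 [30,41) fires=5
i=7 t=34 v=1: DROP (t<41-0); WM=41
i=8 t=46 v=5: → [42,53),[36,47); WM=43
i=9 t=37 v=8: DROP (t<43-0); WM=43
i=10 t=52 v=9: → [48,59),[42,53); WM=49; [36,47) fires=5
i=11 t=16 v=2: DROP (t<49-0); WM=49
i=12 t=58 v=5: → [54,65),[48,59); WM=55; [42,53) fires=9
i=13 t=50 v=3: DROP (t<55-0); WM=55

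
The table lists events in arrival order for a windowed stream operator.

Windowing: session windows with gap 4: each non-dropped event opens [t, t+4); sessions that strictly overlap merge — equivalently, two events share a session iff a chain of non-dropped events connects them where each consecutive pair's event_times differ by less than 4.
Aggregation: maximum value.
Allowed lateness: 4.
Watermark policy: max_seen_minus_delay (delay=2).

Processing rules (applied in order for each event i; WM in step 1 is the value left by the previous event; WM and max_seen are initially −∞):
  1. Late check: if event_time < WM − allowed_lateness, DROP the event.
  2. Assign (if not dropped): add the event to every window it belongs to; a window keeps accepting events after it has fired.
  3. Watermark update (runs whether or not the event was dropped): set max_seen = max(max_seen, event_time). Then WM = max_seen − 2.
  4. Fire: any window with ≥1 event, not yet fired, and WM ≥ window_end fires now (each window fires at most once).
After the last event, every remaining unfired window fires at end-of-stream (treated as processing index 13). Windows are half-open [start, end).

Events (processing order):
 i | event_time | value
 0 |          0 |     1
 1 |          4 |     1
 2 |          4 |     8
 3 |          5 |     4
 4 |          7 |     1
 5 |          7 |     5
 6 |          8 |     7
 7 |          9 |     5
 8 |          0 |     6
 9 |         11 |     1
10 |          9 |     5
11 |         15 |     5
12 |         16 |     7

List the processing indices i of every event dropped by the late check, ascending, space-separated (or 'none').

i=0 t=0 v=1: → [0,4); WM=-2
i=1 t=4 v=1: → [4,8); WM=2
i=2 t=4 v=8: → [4,8); WM=2
i=3 t=5 v=4: → [4,9); WM=3
i=4 t=7 v=1: → [4,11); WM=5
i=5 t=7 v=5: → [4,11); WM=5
i=6 t=8 v=7: → [4,12); WM=6
i=7 t=9 v=5: → [4,13); WM=7
i=8 t=0 v=6: DROP (t<7-4); WM=7
i=9 t=11 v=1: → [4,15); WM=9
i=10 t=9 v=5: → [4,15); WM=9
i=11 t=15 v=5: → [15,19); WM=13
i=12 t=16 v=7: → [15,20); WM=14

8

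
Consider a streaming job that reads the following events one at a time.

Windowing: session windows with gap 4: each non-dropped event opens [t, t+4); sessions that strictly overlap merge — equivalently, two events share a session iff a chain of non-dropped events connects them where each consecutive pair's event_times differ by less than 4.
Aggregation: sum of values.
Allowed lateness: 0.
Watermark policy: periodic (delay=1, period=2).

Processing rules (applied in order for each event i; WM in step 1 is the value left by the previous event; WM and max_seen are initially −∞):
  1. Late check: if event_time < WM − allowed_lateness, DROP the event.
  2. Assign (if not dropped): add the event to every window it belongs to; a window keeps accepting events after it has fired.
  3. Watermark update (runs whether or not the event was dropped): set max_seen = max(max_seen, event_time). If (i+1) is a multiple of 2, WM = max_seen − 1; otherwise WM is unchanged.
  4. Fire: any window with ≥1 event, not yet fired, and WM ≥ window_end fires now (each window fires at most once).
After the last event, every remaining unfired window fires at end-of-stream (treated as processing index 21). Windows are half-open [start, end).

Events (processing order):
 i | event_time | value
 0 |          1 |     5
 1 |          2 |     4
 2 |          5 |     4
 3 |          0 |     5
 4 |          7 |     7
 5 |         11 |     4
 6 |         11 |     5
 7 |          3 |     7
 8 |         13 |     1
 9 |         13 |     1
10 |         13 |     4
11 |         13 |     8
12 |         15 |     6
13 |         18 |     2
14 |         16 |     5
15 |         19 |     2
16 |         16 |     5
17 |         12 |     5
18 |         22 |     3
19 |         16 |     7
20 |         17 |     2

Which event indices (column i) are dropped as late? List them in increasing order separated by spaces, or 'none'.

3 7 14 16 17 19 20

i=0 t=1 v=5: → [1,5); WM=−∞
i=1 t=2 v=4: → [1,6); WM=1
i=2 t=5 v=4: → [1,9); WM=1
i=3 t=0 v=5: DROP (t<1-0); WM=4
i=4 t=7 v=7: → [1,11); WM=4
i=5 t=11 v=4: → [11,15); WM=10
i=6 t=11 v=5: → [11,15); WM=10
i=7 t=3 v=7: DROP (t<10-0); WM=10
i=8 t=13 v=1: → [11,17); WM=10
i=9 t=13 v=1: → [11,17); WM=12
i=10 t=13 v=4: → [11,17); WM=12
i=11 t=13 v=8: → [11,17); WM=12
i=12 t=15 v=6: → [11,19); WM=12
i=13 t=18 v=2: → [11,22); WM=17
i=14 t=16 v=5: DROP (t<17-0); WM=17
i=15 t=19 v=2: → [11,23); WM=18
i=16 t=16 v=5: DROP (t<18-0); WM=18
i=17 t=12 v=5: DROP (t<18-0); WM=18
i=18 t=22 v=3: → [11,26); WM=18
i=19 t=16 v=7: DROP (t<18-0); WM=21
i=20 t=17 v=2: DROP (t<21-0); WM=21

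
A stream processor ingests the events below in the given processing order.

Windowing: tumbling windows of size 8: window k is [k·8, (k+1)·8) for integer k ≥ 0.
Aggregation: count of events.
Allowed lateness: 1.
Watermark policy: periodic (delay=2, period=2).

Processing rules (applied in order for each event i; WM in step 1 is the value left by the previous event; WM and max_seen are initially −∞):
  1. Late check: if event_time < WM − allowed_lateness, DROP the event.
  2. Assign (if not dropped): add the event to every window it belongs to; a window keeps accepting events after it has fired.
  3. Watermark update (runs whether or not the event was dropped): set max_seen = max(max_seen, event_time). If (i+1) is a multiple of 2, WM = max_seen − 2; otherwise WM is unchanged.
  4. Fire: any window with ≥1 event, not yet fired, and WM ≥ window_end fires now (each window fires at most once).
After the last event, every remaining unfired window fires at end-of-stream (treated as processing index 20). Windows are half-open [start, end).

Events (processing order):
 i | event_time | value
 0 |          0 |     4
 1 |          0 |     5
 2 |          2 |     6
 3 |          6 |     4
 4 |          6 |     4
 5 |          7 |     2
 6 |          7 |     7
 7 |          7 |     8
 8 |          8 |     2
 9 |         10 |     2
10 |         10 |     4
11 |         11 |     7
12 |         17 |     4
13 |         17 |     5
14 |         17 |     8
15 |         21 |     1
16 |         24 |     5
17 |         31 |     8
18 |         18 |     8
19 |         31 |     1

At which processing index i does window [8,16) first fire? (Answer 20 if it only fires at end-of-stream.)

15

i=0 t=0 v=4: → [0,8); WM=−∞
i=1 t=0 v=5: → [0,8); WM=-2
i=2 t=2 v=6: → [0,8); WM=-2
i=3 t=6 v=4: → [0,8); WM=4
i=4 t=6 v=4: → [0,8); WM=4
i=5 t=7 v=2: → [0,8); WM=5
i=6 t=7 v=7: → [0,8); WM=5
i=7 t=7 v=8: → [0,8); WM=5
i=8 t=8 v=2: → [8,16); WM=5
i=9 t=10 v=2: → [8,16); WM=8; [0,8) fires=8
i=10 t=10 v=4: → [8,16); WM=8
i=11 t=11 v=7: → [8,16); WM=9
i=12 t=17 v=4: → [16,24); WM=9
i=13 t=17 v=5: → [16,24); WM=15
i=14 t=17 v=8: → [16,24); WM=15
i=15 t=21 v=1: → [16,24); WM=19; [8,16) fires=4
i=16 t=24 v=5: → [24,32); WM=19
i=17 t=31 v=8: → [24,32); WM=29; [16,24) fires=4
i=18 t=18 v=8: DROP (t<29-1); WM=29
i=19 t=31 v=1: → [24,32); WM=29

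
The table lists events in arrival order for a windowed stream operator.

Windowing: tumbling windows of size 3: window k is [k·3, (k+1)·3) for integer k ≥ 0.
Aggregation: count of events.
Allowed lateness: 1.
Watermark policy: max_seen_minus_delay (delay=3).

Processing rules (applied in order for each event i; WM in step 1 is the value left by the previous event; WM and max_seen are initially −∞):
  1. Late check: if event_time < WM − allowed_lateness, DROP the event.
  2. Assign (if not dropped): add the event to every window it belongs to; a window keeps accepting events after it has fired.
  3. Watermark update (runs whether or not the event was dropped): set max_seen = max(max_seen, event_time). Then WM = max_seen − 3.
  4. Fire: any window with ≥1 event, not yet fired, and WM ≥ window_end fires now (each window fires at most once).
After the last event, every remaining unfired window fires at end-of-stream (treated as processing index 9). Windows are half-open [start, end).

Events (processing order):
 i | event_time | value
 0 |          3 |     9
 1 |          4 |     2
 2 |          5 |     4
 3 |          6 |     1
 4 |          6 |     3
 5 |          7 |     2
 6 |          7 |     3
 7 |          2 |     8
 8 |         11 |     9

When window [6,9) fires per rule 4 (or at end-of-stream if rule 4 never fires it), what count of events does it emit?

i=0 t=3 v=9: → [3,6); WM=0
i=1 t=4 v=2: → [3,6); WM=1
i=2 t=5 v=4: → [3,6); WM=2
i=3 t=6 v=1: → [6,9); WM=3
i=4 t=6 v=3: → [6,9); WM=3
i=5 t=7 v=2: → [6,9); WM=4
i=6 t=7 v=3: → [6,9); WM=4
i=7 t=2 v=8: DROP (t<4-1); WM=4
i=8 t=11 v=9: → [9,12); WM=8; [3,6) fires=3

4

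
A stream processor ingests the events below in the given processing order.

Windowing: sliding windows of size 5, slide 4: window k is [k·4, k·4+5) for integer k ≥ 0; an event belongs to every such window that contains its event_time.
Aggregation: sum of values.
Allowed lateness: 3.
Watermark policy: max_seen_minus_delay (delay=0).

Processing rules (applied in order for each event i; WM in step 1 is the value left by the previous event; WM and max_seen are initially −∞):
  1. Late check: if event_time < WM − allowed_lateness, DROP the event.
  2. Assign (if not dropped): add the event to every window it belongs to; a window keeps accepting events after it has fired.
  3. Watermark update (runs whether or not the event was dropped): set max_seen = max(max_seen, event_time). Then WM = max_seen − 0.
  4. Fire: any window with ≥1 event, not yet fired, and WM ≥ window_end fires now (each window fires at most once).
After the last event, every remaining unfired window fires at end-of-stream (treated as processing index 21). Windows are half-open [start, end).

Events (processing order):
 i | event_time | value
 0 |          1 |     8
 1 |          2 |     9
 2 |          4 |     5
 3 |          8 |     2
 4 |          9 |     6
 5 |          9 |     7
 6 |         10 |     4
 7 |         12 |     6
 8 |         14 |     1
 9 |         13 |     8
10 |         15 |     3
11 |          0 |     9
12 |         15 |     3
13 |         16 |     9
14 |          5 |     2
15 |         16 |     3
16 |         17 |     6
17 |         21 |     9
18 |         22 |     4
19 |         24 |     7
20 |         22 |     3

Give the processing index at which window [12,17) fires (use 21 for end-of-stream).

16

i=0 t=1 v=8: → [0,5); WM=1
i=1 t=2 v=9: → [0,5); WM=2
i=2 t=4 v=5: → [4,9),[0,5); WM=4
i=3 t=8 v=2: → [8,13),[4,9); WM=8; [0,5) fires=22
i=4 t=9 v=6: → [8,13); WM=9; [4,9) fires=7
i=5 t=9 v=7: → [8,13); WM=9
i=6 t=10 v=4: → [8,13); WM=10
i=7 t=12 v=6: → [12,17),[8,13); WM=12
i=8 t=14 v=1: → [12,17); WM=14; [8,13) fires=25
i=9 t=13 v=8: → [12,17); WM=14
i=10 t=15 v=3: → [12,17); WM=15
i=11 t=0 v=9: DROP (t<15-3); WM=15
i=12 t=15 v=3: → [12,17); WM=15
i=13 t=16 v=9: → [16,21),[12,17); WM=16
i=14 t=5 v=2: DROP (t<16-3); WM=16
i=15 t=16 v=3: → [16,21),[12,17); WM=16
i=16 t=17 v=6: → [16,21); WM=17; [12,17) fires=33
i=17 t=21 v=9: → [20,25); WM=21; [16,21) fires=18
i=18 t=22 v=4: → [20,25); WM=22
i=19 t=24 v=7: → [24,29),[20,25); WM=24
i=20 t=22 v=3: → [20,25); WM=24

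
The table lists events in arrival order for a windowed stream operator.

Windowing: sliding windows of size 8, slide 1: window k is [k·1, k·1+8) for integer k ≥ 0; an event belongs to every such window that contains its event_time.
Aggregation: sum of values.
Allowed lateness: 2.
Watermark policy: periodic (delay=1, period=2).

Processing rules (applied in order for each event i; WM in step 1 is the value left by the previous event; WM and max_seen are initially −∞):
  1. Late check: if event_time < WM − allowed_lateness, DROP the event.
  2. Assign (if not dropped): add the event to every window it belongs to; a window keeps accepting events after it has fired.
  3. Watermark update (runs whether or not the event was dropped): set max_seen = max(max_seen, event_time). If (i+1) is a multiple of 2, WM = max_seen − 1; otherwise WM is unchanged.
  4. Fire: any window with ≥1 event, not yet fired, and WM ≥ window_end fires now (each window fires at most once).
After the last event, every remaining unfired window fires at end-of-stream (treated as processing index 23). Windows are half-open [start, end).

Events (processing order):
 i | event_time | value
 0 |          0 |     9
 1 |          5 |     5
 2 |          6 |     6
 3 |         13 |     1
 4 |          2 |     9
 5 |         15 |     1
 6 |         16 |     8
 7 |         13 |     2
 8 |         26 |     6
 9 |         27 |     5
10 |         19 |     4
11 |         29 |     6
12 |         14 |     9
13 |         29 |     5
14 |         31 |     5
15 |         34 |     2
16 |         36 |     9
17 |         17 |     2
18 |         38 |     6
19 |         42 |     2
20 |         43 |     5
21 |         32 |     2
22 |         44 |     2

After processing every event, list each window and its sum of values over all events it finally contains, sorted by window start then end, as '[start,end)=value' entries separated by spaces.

[0,8)=20 [1,9)=11 [2,10)=11 [3,11)=11 [4,12)=11 [5,13)=11 [6,14)=9 [7,15)=3 [8,16)=4 [9,17)=12 [10,18)=12 [11,19)=12 [12,20)=12 [13,21)=12 [14,22)=9 [15,23)=9 [16,24)=8 [19,27)=6 [20,28)=11 [21,29)=11 [22,30)=22 [23,31)=22 [24,32)=27 [25,33)=27 [26,34)=27 [27,35)=23 [28,36)=18 [29,37)=27 [30,38)=16 [31,39)=22 [32,40)=17 [33,41)=17 [34,42)=17 [35,43)=17 [36,44)=22 [37,45)=15 [38,46)=15 [39,47)=9 [40,48)=9 [41,49)=9 [42,50)=9 [43,51)=7 [44,52)=2

i=0 t=0 v=9: → [0,8); WM=−∞
i=1 t=5 v=5: → [5,13),[4,12),[3,11),[2,10),[1,9),[0,8); WM=4
i=2 t=6 v=6: → [6,14),[5,13),[4,12),[3,11),[2,10),[1,9),[0,8); WM=4
i=3 t=13 v=1: → [13,21),[12,20),[11,19),[10,18),[9,17),[8,16),[7,15),[6,14); WM=12; [0,8) fires=20 [1,9) fires=11 [2,10) fires=11 [3,11) fires=11 [4,12) fires=11
i=4 t=2 v=9: DROP (t<12-2); WM=12
i=5 t=15 v=1: → [15,23),[14,22),[13,21),[12,20),[11,19),[10,18),[9,17),[8,16); WM=14; [5,13) fires=11 [6,14) fires=7
i=6 t=16 v=8: → [16,24),[15,23),[14,22),[13,21),[12,20),[11,19),[10,18),[9,17); WM=14
i=7 t=13 v=2: → [13,21),[12,20),[11,19),[10,18),[9,17),[8,16),[7,15),[6,14); WM=15; [7,15) fires=3
i=8 t=26 v=6: → [26,34),[25,33),[24,32),[23,31),[22,30),[21,29),[20,28),[19,27); WM=15
i=9 t=27 v=5: → [27,35),[26,34),[25,33),[24,32),[23,31),[22,30),[21,29),[20,28); WM=26; [8,16) fires=4 [9,17) fires=12 [10,18) fires=12 [11,19) fires=12 [12,20) fires=12 [13,21) fires=12 [14,22) fires=9 [15,23) fires=9 [16,24) fires=8
i=10 t=19 v=4: DROP (t<26-2); WM=26
i=11 t=29 v=6: → [29,37),[28,36),[27,35),[26,34),[25,33),[24,32),[23,31),[22,30); WM=28; [19,27) fires=6 [20,28) fires=11
i=12 t=14 v=9: DROP (t<28-2); WM=28
i=13 t=29 v=5: → [29,37),[28,36),[27,35),[26,34),[25,33),[24,32),[23,31),[22,30); WM=28
i=14 t=31 v=5: → [31,39),[30,38),[29,37),[28,36),[27,35),[26,34),[25,33),[24,32); WM=28
i=15 t=34 v=2: → [34,42),[33,41),[32,40),[31,39),[30,38),[29,37),[28,36),[27,35); WM=33; [21,29) fires=11 [22,30) fires=22 [23,31) fires=22 [24,32) fires=27 [25,33) fires=27
i=16 t=36 v=9: → [36,44),[35,43),[34,42),[33,41),[32,40),[31,39),[30,38),[29,37); WM=33
i=17 t=17 v=2: DROP (t<33-2); WM=35; [26,34) fires=27 [27,35) fires=23
i=18 t=38 v=6: → [38,46),[37,45),[36,44),[35,43),[34,42),[33,41),[32,40),[31,39); WM=35
i=19 t=42 v=2: → [42,50),[41,49),[40,48),[39,47),[38,46),[37,45),[36,44),[35,43); WM=41; [28,36) fires=18 [29,37) fires=27 [30,38) fires=16 [31,39) fires=22 [32,40) fires=17 [33,41) fires=17
i=20 t=43 v=5: → [43,51),[42,50),[41,49),[40,48),[39,47),[38,46),[37,45),[36,44); WM=41
i=21 t=32 v=2: DROP (t<41-2); WM=42; [34,42) fires=17
i=22 t=44 v=2: → [44,52),[43,51),[42,50),[41,49),[40,48),[39,47),[38,46),[37,45); WM=42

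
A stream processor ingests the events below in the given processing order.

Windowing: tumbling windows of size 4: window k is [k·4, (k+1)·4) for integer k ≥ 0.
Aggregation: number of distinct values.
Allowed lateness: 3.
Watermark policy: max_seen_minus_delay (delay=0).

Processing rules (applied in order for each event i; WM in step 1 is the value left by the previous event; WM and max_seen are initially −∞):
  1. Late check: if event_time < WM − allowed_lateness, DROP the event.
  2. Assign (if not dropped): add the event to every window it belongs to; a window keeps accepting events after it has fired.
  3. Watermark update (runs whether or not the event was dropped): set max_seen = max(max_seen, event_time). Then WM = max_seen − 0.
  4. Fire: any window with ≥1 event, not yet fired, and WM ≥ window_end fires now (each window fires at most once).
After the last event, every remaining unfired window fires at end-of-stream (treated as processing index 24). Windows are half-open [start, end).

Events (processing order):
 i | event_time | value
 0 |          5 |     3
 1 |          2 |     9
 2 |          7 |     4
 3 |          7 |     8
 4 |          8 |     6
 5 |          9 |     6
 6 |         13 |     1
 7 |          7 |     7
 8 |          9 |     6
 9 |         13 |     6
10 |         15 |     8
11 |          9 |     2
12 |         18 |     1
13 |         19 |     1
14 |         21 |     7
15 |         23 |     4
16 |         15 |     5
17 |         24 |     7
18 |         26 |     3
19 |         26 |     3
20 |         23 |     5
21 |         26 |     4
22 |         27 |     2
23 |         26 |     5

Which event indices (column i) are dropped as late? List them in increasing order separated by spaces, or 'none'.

7 8 11 16

i=0 t=5 v=3: → [4,8); WM=5
i=1 t=2 v=9: → [0,4); WM=5; [0,4) fires=1
i=2 t=7 v=4: → [4,8); WM=7
i=3 t=7 v=8: → [4,8); WM=7
i=4 t=8 v=6: → [8,12); WM=8; [4,8) fires=3
i=5 t=9 v=6: → [8,12); WM=9
i=6 t=13 v=1: → [12,16); WM=13; [8,12) fires=1
i=7 t=7 v=7: DROP (t<13-3); WM=13
i=8 t=9 v=6: DROP (t<13-3); WM=13
i=9 t=13 v=6: → [12,16); WM=13
i=10 t=15 v=8: → [12,16); WM=15
i=11 t=9 v=2: DROP (t<15-3); WM=15
i=12 t=18 v=1: → [16,20); WM=18; [12,16) fires=3
i=13 t=19 v=1: → [16,20); WM=19
i=14 t=21 v=7: → [20,24); WM=21; [16,20) fires=1
i=15 t=23 v=4: → [20,24); WM=23
i=16 t=15 v=5: DROP (t<23-3); WM=23
i=17 t=24 v=7: → [24,28); WM=24; [20,24) fires=2
i=18 t=26 v=3: → [24,28); WM=26
i=19 t=26 v=3: → [24,28); WM=26
i=20 t=23 v=5: → [20,24); WM=26
i=21 t=26 v=4: → [24,28); WM=26
i=22 t=27 v=2: → [24,28); WM=27
i=23 t=26 v=5: → [24,28); WM=27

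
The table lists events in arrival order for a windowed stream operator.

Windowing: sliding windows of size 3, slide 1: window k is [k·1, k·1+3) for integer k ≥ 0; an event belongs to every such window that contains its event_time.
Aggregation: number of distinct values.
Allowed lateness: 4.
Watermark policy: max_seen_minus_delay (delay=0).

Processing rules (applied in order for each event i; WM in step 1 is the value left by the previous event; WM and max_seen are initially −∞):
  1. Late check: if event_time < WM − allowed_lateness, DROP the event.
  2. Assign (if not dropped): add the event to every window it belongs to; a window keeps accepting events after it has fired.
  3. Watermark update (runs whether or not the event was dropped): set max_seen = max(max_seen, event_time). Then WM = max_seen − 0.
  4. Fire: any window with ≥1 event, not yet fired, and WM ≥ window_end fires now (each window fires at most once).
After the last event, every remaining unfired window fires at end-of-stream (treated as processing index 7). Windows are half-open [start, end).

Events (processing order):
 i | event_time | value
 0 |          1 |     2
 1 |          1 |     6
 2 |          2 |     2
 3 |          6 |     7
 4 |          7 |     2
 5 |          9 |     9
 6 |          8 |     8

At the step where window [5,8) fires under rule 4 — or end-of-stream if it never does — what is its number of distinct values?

i=0 t=1 v=2: → [1,4),[0,3); WM=1
i=1 t=1 v=6: → [1,4),[0,3); WM=1
i=2 t=2 v=2: → [2,5),[1,4),[0,3); WM=2
i=3 t=6 v=7: → [6,9),[5,8),[4,7); WM=6; [0,3) fires=2 [1,4) fires=2 [2,5) fires=1
i=4 t=7 v=2: → [7,10),[6,9),[5,8); WM=7; [4,7) fires=1
i=5 t=9 v=9: → [9,12),[8,11),[7,10); WM=9; [5,8) fires=2 [6,9) fires=2
i=6 t=8 v=8: → [8,11),[7,10),[6,9); WM=9

2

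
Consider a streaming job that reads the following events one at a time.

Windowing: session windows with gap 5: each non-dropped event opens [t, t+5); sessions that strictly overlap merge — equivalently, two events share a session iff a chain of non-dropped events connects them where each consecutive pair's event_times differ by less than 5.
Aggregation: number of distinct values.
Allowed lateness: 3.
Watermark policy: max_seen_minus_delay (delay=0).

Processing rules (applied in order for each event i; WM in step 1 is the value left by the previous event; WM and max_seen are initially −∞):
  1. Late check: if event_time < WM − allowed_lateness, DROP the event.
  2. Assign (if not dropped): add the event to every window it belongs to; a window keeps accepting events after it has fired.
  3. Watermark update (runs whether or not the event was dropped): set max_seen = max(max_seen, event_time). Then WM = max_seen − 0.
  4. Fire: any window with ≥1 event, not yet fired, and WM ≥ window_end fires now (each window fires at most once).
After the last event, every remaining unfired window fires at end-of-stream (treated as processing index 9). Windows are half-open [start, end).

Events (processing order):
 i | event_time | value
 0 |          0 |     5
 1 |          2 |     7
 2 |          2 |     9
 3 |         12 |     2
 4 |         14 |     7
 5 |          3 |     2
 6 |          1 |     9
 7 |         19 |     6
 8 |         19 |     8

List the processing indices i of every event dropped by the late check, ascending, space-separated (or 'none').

i=0 t=0 v=5: → [0,5); WM=0
i=1 t=2 v=7: → [0,7); WM=2
i=2 t=2 v=9: → [0,7); WM=2
i=3 t=12 v=2: → [12,17); WM=12
i=4 t=14 v=7: → [12,19); WM=14
i=5 t=3 v=2: DROP (t<14-3); WM=14
i=6 t=1 v=9: DROP (t<14-3); WM=14
i=7 t=19 v=6: → [19,24); WM=19
i=8 t=19 v=8: → [19,24); WM=19

5 6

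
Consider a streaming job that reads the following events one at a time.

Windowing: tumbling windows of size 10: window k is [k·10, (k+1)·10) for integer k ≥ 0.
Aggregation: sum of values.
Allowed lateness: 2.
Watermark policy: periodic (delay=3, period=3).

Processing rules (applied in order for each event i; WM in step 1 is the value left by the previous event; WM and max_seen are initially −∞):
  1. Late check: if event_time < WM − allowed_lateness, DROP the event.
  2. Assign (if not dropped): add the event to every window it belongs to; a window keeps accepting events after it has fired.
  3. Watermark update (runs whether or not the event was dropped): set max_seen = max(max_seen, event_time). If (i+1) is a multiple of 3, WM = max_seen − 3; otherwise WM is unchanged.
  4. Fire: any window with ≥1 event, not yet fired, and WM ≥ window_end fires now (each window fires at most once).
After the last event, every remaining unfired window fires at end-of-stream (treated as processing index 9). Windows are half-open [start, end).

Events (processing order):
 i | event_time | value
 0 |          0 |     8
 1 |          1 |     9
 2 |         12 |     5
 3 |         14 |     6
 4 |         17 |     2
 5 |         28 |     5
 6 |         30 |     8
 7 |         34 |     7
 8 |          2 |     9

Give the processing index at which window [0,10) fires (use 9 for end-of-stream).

i=0 t=0 v=8: → [0,10); WM=−∞
i=1 t=1 v=9: → [0,10); WM=−∞
i=2 t=12 v=5: → [10,20); WM=9
i=3 t=14 v=6: → [10,20); WM=9
i=4 t=17 v=2: → [10,20); WM=9
i=5 t=28 v=5: → [20,30); WM=25; [0,10) fires=17 [10,20) fires=13
i=6 t=30 v=8: → [30,40); WM=25
i=7 t=34 v=7: → [30,40); WM=25
i=8 t=2 v=9: DROP (t<25-2); WM=31; [20,30) fires=5

5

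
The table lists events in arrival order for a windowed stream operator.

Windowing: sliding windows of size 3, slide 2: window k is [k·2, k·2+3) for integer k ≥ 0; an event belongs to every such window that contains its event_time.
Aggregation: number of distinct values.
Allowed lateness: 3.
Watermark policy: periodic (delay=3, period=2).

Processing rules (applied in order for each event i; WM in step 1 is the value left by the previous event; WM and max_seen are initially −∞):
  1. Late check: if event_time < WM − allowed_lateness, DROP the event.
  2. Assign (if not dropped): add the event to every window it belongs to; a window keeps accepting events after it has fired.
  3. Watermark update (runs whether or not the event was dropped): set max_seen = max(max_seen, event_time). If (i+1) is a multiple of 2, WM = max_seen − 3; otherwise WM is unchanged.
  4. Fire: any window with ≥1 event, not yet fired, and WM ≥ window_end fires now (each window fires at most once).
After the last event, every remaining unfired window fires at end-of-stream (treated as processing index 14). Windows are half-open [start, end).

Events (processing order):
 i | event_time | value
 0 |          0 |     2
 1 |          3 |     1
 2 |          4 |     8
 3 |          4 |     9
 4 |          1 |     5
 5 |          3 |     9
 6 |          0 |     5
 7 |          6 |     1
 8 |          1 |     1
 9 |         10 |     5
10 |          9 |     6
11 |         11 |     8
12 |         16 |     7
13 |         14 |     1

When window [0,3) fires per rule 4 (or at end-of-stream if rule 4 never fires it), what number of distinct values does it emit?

i=0 t=0 v=2: → [0,3); WM=−∞
i=1 t=3 v=1: → [2,5); WM=0
i=2 t=4 v=8: → [4,7),[2,5); WM=0
i=3 t=4 v=9: → [4,7),[2,5); WM=1
i=4 t=1 v=5: → [0,3); WM=1
i=5 t=3 v=9: → [2,5); WM=1
i=6 t=0 v=5: → [0,3); WM=1
i=7 t=6 v=1: → [6,9),[4,7); WM=3; [0,3) fires=2
i=8 t=1 v=1: → [0,3); WM=3
i=9 t=10 v=5: → [10,13),[8,11); WM=7; [2,5) fires=3 [4,7) fires=3
i=10 t=9 v=6: → [8,11); WM=7
i=11 t=11 v=8: → [10,13); WM=8
i=12 t=16 v=7: → [16,19),[14,17); WM=8
i=13 t=14 v=1: → [14,17),[12,15); WM=13; [6,9) fires=1 [8,11) fires=2 [10,13) fires=2

2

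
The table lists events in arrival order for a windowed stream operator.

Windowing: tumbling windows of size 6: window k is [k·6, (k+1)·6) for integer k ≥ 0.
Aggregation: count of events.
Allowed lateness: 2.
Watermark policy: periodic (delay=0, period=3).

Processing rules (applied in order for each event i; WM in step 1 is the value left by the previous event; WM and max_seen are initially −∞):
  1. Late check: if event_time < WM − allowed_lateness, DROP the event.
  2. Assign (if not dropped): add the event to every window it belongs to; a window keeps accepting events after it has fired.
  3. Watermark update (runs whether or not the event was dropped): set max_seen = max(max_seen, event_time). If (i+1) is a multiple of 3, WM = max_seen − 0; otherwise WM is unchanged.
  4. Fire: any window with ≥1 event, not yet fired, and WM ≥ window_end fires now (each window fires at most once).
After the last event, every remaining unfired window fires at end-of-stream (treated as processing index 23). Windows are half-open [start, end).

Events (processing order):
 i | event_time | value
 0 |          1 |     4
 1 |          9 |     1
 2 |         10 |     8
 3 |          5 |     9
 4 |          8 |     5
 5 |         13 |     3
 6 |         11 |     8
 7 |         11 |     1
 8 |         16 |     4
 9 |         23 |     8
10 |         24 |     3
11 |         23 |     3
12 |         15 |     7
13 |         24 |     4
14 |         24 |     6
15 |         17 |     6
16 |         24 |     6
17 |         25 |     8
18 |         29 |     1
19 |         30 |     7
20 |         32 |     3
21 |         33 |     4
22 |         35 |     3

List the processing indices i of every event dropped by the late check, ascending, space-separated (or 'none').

3 12 15

i=0 t=1 v=4: → [0,6); WM=−∞
i=1 t=9 v=1: → [6,12); WM=−∞
i=2 t=10 v=8: → [6,12); WM=10; [0,6) fires=1
i=3 t=5 v=9: DROP (t<10-2); WM=10
i=4 t=8 v=5: → [6,12); WM=10
i=5 t=13 v=3: → [12,18); WM=13; [6,12) fires=3
i=6 t=11 v=8: → [6,12); WM=13
i=7 t=11 v=1: → [6,12); WM=13
i=8 t=16 v=4: → [12,18); WM=16
i=9 t=23 v=8: → [18,24); WM=16
i=10 t=24 v=3: → [24,30); WM=16
i=11 t=23 v=3: → [18,24); WM=24; [12,18) fires=2 [18,24) fires=2
i=12 t=15 v=7: DROP (t<24-2); WM=24
i=13 t=24 v=4: → [24,30); WM=24
i=14 t=24 v=6: → [24,30); WM=24
i=15 t=17 v=6: DROP (t<24-2); WM=24
i=16 t=24 v=6: → [24,30); WM=24
i=17 t=25 v=8: → [24,30); WM=25
i=18 t=29 v=1: → [24,30); WM=25
i=19 t=30 v=7: → [30,36); WM=25
i=20 t=32 v=3: → [30,36); WM=32; [24,30) fires=6
i=21 t=33 v=4: → [30,36); WM=32
i=22 t=35 v=3: → [30,36); WM=32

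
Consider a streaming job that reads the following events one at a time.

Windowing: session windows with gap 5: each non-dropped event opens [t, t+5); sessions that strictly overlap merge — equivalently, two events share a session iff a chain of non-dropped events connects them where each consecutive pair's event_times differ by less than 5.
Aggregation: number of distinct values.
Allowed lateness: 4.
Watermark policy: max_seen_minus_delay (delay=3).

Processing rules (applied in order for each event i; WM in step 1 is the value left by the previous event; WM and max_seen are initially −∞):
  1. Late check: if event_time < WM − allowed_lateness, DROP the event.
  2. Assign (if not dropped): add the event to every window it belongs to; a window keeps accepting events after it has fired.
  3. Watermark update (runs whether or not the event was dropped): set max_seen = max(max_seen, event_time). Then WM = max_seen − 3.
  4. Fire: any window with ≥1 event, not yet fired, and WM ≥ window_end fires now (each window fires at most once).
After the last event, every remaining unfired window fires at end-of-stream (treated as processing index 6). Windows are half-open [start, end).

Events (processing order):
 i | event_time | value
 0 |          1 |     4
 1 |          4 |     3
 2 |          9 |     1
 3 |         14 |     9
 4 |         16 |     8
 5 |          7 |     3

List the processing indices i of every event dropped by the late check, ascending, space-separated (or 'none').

5

i=0 t=1 v=4: → [1,6); WM=-2
i=1 t=4 v=3: → [1,9); WM=1
i=2 t=9 v=1: → [9,14); WM=6
i=3 t=14 v=9: → [14,19); WM=11
i=4 t=16 v=8: → [14,21); WM=13
i=5 t=7 v=3: DROP (t<13-4); WM=13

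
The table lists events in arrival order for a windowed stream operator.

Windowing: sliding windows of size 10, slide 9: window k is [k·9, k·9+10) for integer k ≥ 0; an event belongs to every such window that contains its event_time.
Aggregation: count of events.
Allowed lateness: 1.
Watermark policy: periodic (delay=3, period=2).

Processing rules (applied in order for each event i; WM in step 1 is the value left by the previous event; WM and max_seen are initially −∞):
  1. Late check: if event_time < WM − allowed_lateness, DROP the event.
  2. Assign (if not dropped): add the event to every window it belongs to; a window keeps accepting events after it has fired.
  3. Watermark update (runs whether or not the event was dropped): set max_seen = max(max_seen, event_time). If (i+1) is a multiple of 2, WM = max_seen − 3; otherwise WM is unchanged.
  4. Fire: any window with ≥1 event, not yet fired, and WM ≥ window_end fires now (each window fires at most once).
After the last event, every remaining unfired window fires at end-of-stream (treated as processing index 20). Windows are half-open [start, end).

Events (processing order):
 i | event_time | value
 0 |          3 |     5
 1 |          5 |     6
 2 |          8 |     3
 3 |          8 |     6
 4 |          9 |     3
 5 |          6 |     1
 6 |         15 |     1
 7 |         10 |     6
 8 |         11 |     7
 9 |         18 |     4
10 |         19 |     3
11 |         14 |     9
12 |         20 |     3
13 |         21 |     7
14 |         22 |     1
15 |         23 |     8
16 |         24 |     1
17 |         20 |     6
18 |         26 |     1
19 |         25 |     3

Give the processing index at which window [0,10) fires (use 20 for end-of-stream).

7

i=0 t=3 v=5: → [0,10); WM=−∞
i=1 t=5 v=6: → [0,10); WM=2
i=2 t=8 v=3: → [0,10); WM=2
i=3 t=8 v=6: → [0,10); WM=5
i=4 t=9 v=3: → [9,19),[0,10); WM=5
i=5 t=6 v=1: → [0,10); WM=6
i=6 t=15 v=1: → [9,19); WM=6
i=7 t=10 v=6: → [9,19); WM=12; [0,10) fires=6
i=8 t=11 v=7: → [9,19); WM=12
i=9 t=18 v=4: → [18,28),[9,19); WM=15
i=10 t=19 v=3: → [18,28); WM=15
i=11 t=14 v=9: → [9,19); WM=16
i=12 t=20 v=3: → [18,28); WM=16
i=13 t=21 v=7: → [18,28); WM=18
i=14 t=22 v=1: → [18,28); WM=18
i=15 t=23 v=8: → [18,28); WM=20; [9,19) fires=6
i=16 t=24 v=1: → [18,28); WM=20
i=17 t=20 v=6: → [18,28); WM=21
i=18 t=26 v=1: → [18,28); WM=21
i=19 t=25 v=3: → [18,28); WM=23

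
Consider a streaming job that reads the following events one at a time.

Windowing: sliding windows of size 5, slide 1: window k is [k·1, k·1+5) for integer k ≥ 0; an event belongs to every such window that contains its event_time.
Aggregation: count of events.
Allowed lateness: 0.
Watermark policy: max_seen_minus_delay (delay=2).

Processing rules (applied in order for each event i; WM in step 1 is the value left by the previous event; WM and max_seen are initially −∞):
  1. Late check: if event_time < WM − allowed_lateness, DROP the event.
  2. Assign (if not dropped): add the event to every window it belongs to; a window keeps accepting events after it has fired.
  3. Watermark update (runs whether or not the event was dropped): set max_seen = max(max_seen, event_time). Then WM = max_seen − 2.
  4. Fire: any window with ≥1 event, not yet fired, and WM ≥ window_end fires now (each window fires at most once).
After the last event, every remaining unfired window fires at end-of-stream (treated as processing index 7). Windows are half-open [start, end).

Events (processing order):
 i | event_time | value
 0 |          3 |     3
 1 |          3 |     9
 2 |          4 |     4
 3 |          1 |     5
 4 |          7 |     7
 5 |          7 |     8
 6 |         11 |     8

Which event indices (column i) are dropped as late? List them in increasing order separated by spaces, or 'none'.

i=0 t=3 v=3: → [3,8),[2,7),[1,6),[0,5); WM=1
i=1 t=3 v=9: → [3,8),[2,7),[1,6),[0,5); WM=1
i=2 t=4 v=4: → [4,9),[3,8),[2,7),[1,6),[0,5); WM=2
i=3 t=1 v=5: DROP (t<2-0); WM=2
i=4 t=7 v=7: → [7,12),[6,11),[5,10),[4,9),[3,8); WM=5; [0,5) fires=3
i=5 t=7 v=8: → [7,12),[6,11),[5,10),[4,9),[3,8); WM=5
i=6 t=11 v=8: → [11,16),[10,15),[9,14),[8,13),[7,12); WM=9; [1,6) fires=3 [2,7) fires=3 [3,8) fires=5 [4,9) fires=3

3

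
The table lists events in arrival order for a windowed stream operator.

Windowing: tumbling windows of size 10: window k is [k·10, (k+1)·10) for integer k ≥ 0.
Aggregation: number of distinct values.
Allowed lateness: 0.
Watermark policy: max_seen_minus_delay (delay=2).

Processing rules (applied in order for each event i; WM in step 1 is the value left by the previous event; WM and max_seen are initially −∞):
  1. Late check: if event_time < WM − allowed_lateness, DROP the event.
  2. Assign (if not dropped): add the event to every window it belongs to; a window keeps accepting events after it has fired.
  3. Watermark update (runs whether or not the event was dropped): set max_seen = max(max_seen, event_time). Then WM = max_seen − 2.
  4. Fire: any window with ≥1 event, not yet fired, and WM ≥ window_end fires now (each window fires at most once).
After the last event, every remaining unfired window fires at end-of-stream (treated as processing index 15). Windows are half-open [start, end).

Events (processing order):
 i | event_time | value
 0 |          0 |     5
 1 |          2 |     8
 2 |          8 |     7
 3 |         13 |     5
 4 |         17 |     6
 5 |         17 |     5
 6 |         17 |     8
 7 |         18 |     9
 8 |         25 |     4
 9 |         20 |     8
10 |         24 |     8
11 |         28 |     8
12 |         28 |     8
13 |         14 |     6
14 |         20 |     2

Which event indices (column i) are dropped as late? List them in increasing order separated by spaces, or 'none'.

i=0 t=0 v=5: → [0,10); WM=-2
i=1 t=2 v=8: → [0,10); WM=0
i=2 t=8 v=7: → [0,10); WM=6
i=3 t=13 v=5: → [10,20); WM=11; [0,10) fires=3
i=4 t=17 v=6: → [10,20); WM=15
i=5 t=17 v=5: → [10,20); WM=15
i=6 t=17 v=8: → [10,20); WM=15
i=7 t=18 v=9: → [10,20); WM=16
i=8 t=25 v=4: → [20,30); WM=23; [10,20) fires=4
i=9 t=20 v=8: DROP (t<23-0); WM=23
i=10 t=24 v=8: → [20,30); WM=23
i=11 t=28 v=8: → [20,30); WM=26
i=12 t=28 v=8: → [20,30); WM=26
i=13 t=14 v=6: DROP (t<26-0); WM=26
i=14 t=20 v=2: DROP (t<26-0); WM=26

9 13 14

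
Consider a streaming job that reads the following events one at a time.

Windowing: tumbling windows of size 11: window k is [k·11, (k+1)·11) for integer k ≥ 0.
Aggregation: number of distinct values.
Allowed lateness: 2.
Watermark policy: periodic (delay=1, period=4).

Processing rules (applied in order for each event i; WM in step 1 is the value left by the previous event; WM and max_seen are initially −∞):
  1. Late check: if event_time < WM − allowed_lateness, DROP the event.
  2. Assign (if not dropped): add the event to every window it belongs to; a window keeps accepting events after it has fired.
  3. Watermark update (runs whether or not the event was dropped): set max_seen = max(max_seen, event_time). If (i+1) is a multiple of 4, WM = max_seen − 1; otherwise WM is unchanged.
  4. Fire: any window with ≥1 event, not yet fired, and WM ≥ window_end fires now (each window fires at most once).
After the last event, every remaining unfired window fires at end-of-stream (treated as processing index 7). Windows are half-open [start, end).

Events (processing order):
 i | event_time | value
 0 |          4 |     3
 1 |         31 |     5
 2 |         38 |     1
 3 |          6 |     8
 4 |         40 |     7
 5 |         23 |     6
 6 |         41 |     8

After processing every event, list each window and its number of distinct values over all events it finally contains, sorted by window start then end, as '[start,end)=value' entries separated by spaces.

i=0 t=4 v=3: → [0,11); WM=−∞
i=1 t=31 v=5: → [22,33); WM=−∞
i=2 t=38 v=1: → [33,44); WM=−∞
i=3 t=6 v=8: → [0,11); WM=37; [0,11) fires=2 [22,33) fires=1
i=4 t=40 v=7: → [33,44); WM=37
i=5 t=23 v=6: DROP (t<37-2); WM=37
i=6 t=41 v=8: → [33,44); WM=37

[0,11)=2 [22,33)=1 [33,44)=3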